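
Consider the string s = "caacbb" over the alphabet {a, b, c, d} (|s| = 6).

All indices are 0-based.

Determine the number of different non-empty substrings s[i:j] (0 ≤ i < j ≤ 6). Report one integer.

18

rank→(start, suffix):
  0 → (1, 'aacbb')
  1 → (2, 'acbb')
  2 → (5, 'b')
  3 → (4, 'bb')
  4 → (0, 'caacbb')
  5 → (3, 'cbb')

SA = [1, 2, 5, 4, 0, 3]
[i] adj suffixes → lcp
  [1] 1/2 → 1 ('a')
  [2] 2/5 → 0 ('')
  [3] 5/4 → 1 ('b')
  [4] 4/0 → 0 ('')
  [5] 0/3 → 1 ('c')

n(n+1)/2 = 6·7/2 = 21
Σ LCP = 0 + 1 + 0 + 1 + 0 + 1 = 3
distinct = 21 − 3 = 18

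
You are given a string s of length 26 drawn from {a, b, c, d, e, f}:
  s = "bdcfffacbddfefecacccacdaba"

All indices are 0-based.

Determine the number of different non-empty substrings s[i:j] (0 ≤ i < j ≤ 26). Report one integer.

323

rank | idx | suffix
   0 |  25 | a
   1 |  23 | aba
   2 |   6 | acbddfefecacccacdaba
   3 |  16 | acccacdaba
   4 |  20 | acdaba
   5 |  24 | ba
   6 |   0 | bdcfffacbddfefecacccacdaba
   7 |   8 | bddfefecacccacdaba
   8 |  15 | cacccacdaba
   9 |  19 | cacdaba
  10 |   7 | cbddfefecacccacdaba
  11 |  18 | ccacdaba
  12 |  17 | cccacdaba
  13 |  21 | cdaba
  14 |   2 | cfffacbddfefecacccacdaba
  15 |  22 | daba
  16 |   1 | dcfffacbddfefecacccacdaba
  17 |   9 | ddfefecacccacdaba
  18 |  10 | dfefecacccacdaba
  19 |  14 | ecacccacdaba
  20 |  12 | efecacccacdaba
  21 |   5 | facbddfefecacccacdaba
  22 |  13 | fecacccacdaba
  23 |  11 | fefecacccacdaba
  24 |   4 | ffacbddfefecacccacdaba
  25 |   3 | fffacbddfefecacccacdaba

SA = [25, 23, 6, 16, 20, 24, 0, 8, 15, 19, 7, 18, 17, 21, 2, 22, 1, 9, 10, 14, 12, 5, 13, 11, 4, 3]
[i] adj suffixes → lcp
  [1] 25/23 → 1 ('a')
  [2] 23/6 → 1 ('a')
  [3] 6/16 → 2 ('ac')
  [4] 16/20 → 2 ('ac')
  [5] 20/24 → 0 ('')
  [6] 24/0 → 1 ('b')
  [7] 0/8 → 2 ('bd')
  [8] 8/15 → 0 ('')
  [9] 15/19 → 3 ('cac')
  [10] 19/7 → 1 ('c')
  [11] 7/18 → 1 ('c')
  [12] 18/17 → 2 ('cc')
  [13] 17/21 → 1 ('c')
  [14] 21/2 → 1 ('c')
  [15] 2/22 → 0 ('')
  [16] 22/1 → 1 ('d')
  [17] 1/9 → 1 ('d')
  [18] 9/10 → 1 ('d')
  [19] 10/14 → 0 ('')
  [20] 14/12 → 1 ('e')
  [21] 12/5 → 0 ('')
  [22] 5/13 → 1 ('f')
  [23] 13/11 → 2 ('fe')
  [24] 11/4 → 1 ('f')
  [25] 4/3 → 2 ('ff')

n(n+1)/2 = 26·27/2 = 351
Σ LCP = 0 + 1 + 1 + 2 + 2 + 0 + 1 + 2 + 0 + 3 + 1 + 1 + 2 + 1 + 1 + 0 + 1 + 1 + 1 + 0 + 1 + 0 + 1 + 2 + 1 + 2 = 28
distinct = 351 − 28 = 323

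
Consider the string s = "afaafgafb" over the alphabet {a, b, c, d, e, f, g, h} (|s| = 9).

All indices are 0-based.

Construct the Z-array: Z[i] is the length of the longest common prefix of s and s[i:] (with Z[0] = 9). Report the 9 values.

Z[0]=9
i=1: fresh scan; Z[1]=0
i=2: fresh scan; Z[2]=1 scan→box=[2,3)
i=3: fresh scan; Z[3]=2 scan→box=[3,5)
i=4: min(r-i=1, Z[1]=0)=0; Z[4]=0
i=5: fresh scan; Z[5]=0
i=6: fresh scan; Z[6]=2 scan→box=[6,8)
i=7: min(r-i=1, Z[1]=0)=0; Z[7]=0
i=8: fresh scan; Z[8]=0

[9, 0, 1, 2, 0, 0, 2, 0, 0]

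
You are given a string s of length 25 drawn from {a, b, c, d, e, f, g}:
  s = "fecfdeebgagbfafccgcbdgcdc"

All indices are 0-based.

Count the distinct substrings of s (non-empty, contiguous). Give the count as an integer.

306

rank→(start, suffix):
  0 → (13, 'afccgcbdgcdc')
  1 → (9, 'agbfafccgcbdgcdc')
  2 → (19, 'bdgcdc')
  3 → (11, 'bfafccgcbdgcdc')
  4 → (7, 'bgagbfafccgcbdgcdc')
  5 → (24, 'c')
  6 → (18, 'cbdgcdc')
  7 → (15, 'ccgcbdgcdc')
  8 → (22, 'cdc')
  9 → (2, 'cfdeebgagbfafccgcbdgcdc')
  10 → (16, 'cgcbdgcdc')
  11 → (23, 'dc')
  12 → (4, 'deebgagbfafccgcbdgcdc')
  13 → (20, 'dgcdc')
  14 → (6, 'ebgagbfafccgcbdgcdc')
  15 → (1, 'ecfdeebgagbfafccgcbdgcdc')
  16 → (5, 'eebgagbfafccgcbdgcdc')
  17 → (12, 'fafccgcbdgcdc')
  18 → (14, 'fccgcbdgcdc')
  19 → (3, 'fdeebgagbfafccgcbdgcdc')
  20 → (0, 'fecfdeebgagbfafccgcbdgcdc')
  21 → (8, 'gagbfafccgcbdgcdc')
  22 → (10, 'gbfafccgcbdgcdc')
  23 → (17, 'gcbdgcdc')
  24 → (21, 'gcdc')

SA = [13, 9, 19, 11, 7, 24, 18, 15, 22, 2, 16, 23, 4, 20, 6, 1, 5, 12, 14, 3, 0, 8, 10, 17, 21]
[i] adj suffixes → lcp
  [1] 13/9 → 1 ('a')
  [2] 9/19 → 0 ('')
  [3] 19/11 → 1 ('b')
  [4] 11/7 → 1 ('b')
  [5] 7/24 → 0 ('')
  [6] 24/18 → 1 ('c')
  [7] 18/15 → 1 ('c')
  [8] 15/22 → 1 ('c')
  [9] 22/2 → 1 ('c')
  [10] 2/16 → 1 ('c')
  [11] 16/23 → 0 ('')
  [12] 23/4 → 1 ('d')
  [13] 4/20 → 1 ('d')
  [14] 20/6 → 0 ('')
  [15] 6/1 → 1 ('e')
  [16] 1/5 → 1 ('e')
  [17] 5/12 → 0 ('')
  [18] 12/14 → 1 ('f')
  [19] 14/3 → 1 ('f')
  [20] 3/0 → 1 ('f')
  [21] 0/8 → 0 ('')
  [22] 8/10 → 1 ('g')
  [23] 10/17 → 1 ('g')
  [24] 17/21 → 2 ('gc')

n(n+1)/2 = 25·26/2 = 325
Σ LCP = 0 + 1 + 0 + 1 + 1 + 0 + 1 + 1 + 1 + 1 + 1 + 0 + 1 + 1 + 0 + 1 + 1 + 0 + 1 + 1 + 1 + 0 + 1 + 1 + 2 = 19
distinct = 325 − 19 = 306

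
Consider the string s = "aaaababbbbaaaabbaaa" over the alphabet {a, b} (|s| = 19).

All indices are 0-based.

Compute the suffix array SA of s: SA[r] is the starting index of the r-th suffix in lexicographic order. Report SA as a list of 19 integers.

rank | idx | suffix
   0 |  18 | a
   1 |  17 | aa
   2 |  16 | aaa
   3 |   0 | aaaababbbbaaaabbaaa
   4 |  10 | aaaabbaaa
   5 |   1 | aaababbbbaaaabbaaa
   6 |  11 | aaabbaaa
   7 |   2 | aababbbbaaaabbaaa
   8 |  12 | aabbaaa
   9 |   3 | ababbbbaaaabbaaa
  10 |  13 | abbaaa
  11 |   5 | abbbbaaaabbaaa
  12 |  15 | baaa
  13 |   9 | baaaabbaaa
  14 |   4 | babbbbaaaabbaaa
  15 |  14 | bbaaa
  16 |   8 | bbaaaabbaaa
  17 |   7 | bbbaaaabbaaa
  18 |   6 | bbbbaaaabbaaa

[18, 17, 16, 0, 10, 1, 11, 2, 12, 3, 13, 5, 15, 9, 4, 14, 8, 7, 6]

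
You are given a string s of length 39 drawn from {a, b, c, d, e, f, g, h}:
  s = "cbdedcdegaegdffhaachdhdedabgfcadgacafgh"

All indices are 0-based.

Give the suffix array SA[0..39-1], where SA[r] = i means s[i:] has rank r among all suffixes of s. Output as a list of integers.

sorted suffixes:
  #0 SA[0]=16  'aachdhdedabgfcadgacafgh'
  #1 SA[1]=25  'abgfcadgacafgh'
  #2 SA[2]=33  'acafgh'
  #3 SA[3]=17  'achdhdedabgfcadgacafgh'
  #4 SA[4]=30  'adgacafgh'
  #5 SA[5]=9  'aegdffhaachdhdedabgfcadgacafgh'
  #6 SA[6]=35  'afgh'
  #7 SA[7]=1  'bdedcdegaegdffhaachdhdedabgfcadgacafgh'
  #8 SA[8]=26  'bgfcadgacafgh'
  #9 SA[9]=29  'cadgacafgh'
  #10 SA[10]=34  'cafgh'
  #11 SA[11]=0  'cbdedcdegaegdffhaachdhdedabgfcadgacafgh'
  #12 SA[12]=5  'cdegaegdffhaachdhdedabgfcadgacafgh'
  #13 SA[13]=18  'chdhdedabgfcadgacafgh'
  #14 SA[14]=24  'dabgfcadgacafgh'
  #15 SA[15]=4  'dcdegaegdffhaachdhdedabgfcadgacafgh'
  #16 SA[16]=22  'dedabgfcadgacafgh'
  #17 SA[17]=2  'dedcdegaegdffhaachdhdedabgfcadgacafgh'
  #18 SA[18]=6  'degaegdffhaachdhdedabgfcadgacafgh'
  #19 SA[19]=12  'dffhaachdhdedabgfcadgacafgh'
  #20 SA[20]=31  'dgacafgh'
  #21 SA[21]=20  'dhdedabgfcadgacafgh'
  #22 SA[22]=23  'edabgfcadgacafgh'
  #23 SA[23]=3  'edcdegaegdffhaachdhdedabgfcadgacafgh'
  #24 SA[24]=7  'egaegdffhaachdhdedabgfcadgacafgh'
  #25 SA[25]=10  'egdffhaachdhdedabgfcadgacafgh'
  #26 SA[26]=28  'fcadgacafgh'
  #27 SA[27]=13  'ffhaachdhdedabgfcadgacafgh'
  #28 SA[28]=36  'fgh'
  #29 SA[29]=14  'fhaachdhdedabgfcadgacafgh'
  #30 SA[30]=32  'gacafgh'
  #31 SA[31]=8  'gaegdffhaachdhdedabgfcadgacafgh'
  #32 SA[32]=11  'gdffhaachdhdedabgfcadgacafgh'
  #33 SA[33]=27  'gfcadgacafgh'
  #34 SA[34]=37  'gh'
  #35 SA[35]=38  'h'
  #36 SA[36]=15  'haachdhdedabgfcadgacafgh'
  #37 SA[37]=21  'hdedabgfcadgacafgh'
  #38 SA[38]=19  'hdhdedabgfcadgacafgh'

[16, 25, 33, 17, 30, 9, 35, 1, 26, 29, 34, 0, 5, 18, 24, 4, 22, 2, 6, 12, 31, 20, 23, 3, 7, 10, 28, 13, 36, 14, 32, 8, 11, 27, 37, 38, 15, 21, 19]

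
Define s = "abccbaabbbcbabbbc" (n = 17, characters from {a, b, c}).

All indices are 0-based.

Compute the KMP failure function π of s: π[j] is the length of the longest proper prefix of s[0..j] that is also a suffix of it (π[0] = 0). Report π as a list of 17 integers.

π[0] = 0
j=1 s[j]='b': π[1]=0 (border '')
j=2 s[j]='c': π[2]=0 (border '')
j=3 s[j]='c': π[3]=0 (border '')
j=4 s[j]='b': π[4]=0 (border '')
j=5 s[j]='a': π[5]=1 (border 'a')
j=6 s[j]='a': k: 1→0; π[6]=1 (border 'a')
j=7 s[j]='b': π[7]=2 (border 'ab')
j=8 s[j]='b': k: 2→0; π[8]=0 (border '')
j=9 s[j]='b': π[9]=0 (border '')
j=10 s[j]='c': π[10]=0 (border '')
j=11 s[j]='b': π[11]=0 (border '')
j=12 s[j]='a': π[12]=1 (border 'a')
j=13 s[j]='b': π[13]=2 (border 'ab')
j=14 s[j]='b': k: 2→0; π[14]=0 (border '')
j=15 s[j]='b': π[15]=0 (border '')
j=16 s[j]='c': π[16]=0 (border '')

[0, 0, 0, 0, 0, 1, 1, 2, 0, 0, 0, 0, 1, 2, 0, 0, 0]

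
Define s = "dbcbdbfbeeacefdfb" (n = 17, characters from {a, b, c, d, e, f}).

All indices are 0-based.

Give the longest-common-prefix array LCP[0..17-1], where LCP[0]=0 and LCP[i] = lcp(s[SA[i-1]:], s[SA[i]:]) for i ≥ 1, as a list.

rank→(start, suffix):
  0 → (10, 'acefdfb')
  1 → (16, 'b')
  2 → (1, 'bcbdbfbeeacefdfb')
  3 → (3, 'bdbfbeeacefdfb')
  4 → (7, 'beeacefdfb')
  5 → (5, 'bfbeeacefdfb')
  6 → (2, 'cbdbfbeeacefdfb')
  7 → (11, 'cefdfb')
  8 → (0, 'dbcbdbfbeeacefdfb')
  9 → (4, 'dbfbeeacefdfb')
  10 → (14, 'dfb')
  11 → (9, 'eacefdfb')
  12 → (8, 'eeacefdfb')
  13 → (12, 'efdfb')
  14 → (15, 'fb')
  15 → (6, 'fbeeacefdfb')
  16 → (13, 'fdfb')

SA = [10, 16, 1, 3, 7, 5, 2, 11, 0, 4, 14, 9, 8, 12, 15, 6, 13]
i: (SA[i-1],SA[i]) lcp shared
  1: (10,16) 0 ''
  2: (16,1) 1 'b'
  3: (1,3) 1 'b'
  4: (3,7) 1 'b'
  5: (7,5) 1 'b'
  6: (5,2) 0 ''
  7: (2,11) 1 'c'
  8: (11,0) 0 ''
  9: (0,4) 2 'db'
  10: (4,14) 1 'd'
  11: (14,9) 0 ''
  12: (9,8) 1 'e'
  13: (8,12) 1 'e'
  14: (12,15) 0 ''
  15: (15,6) 2 'fb'
  16: (6,13) 1 'f'

[0, 0, 1, 1, 1, 1, 0, 1, 0, 2, 1, 0, 1, 1, 0, 2, 1]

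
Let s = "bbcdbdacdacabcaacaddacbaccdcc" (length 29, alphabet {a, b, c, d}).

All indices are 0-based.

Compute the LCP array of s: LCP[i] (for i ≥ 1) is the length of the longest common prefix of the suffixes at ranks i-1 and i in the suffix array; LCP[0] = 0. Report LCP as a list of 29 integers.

sorted suffixes:
  #0 SA[0]=14  'aacaddacbaccdcc'
  #1 SA[1]=11  'abcaacaddacbaccdcc'
  #2 SA[2]=9  'acabcaacaddacbaccdcc'
  #3 SA[3]=15  'acaddacbaccdcc'
  #4 SA[4]=20  'acbaccdcc'
  #5 SA[5]=23  'accdcc'
  #6 SA[6]=6  'acdacabcaacaddacbaccdcc'
  #7 SA[7]=17  'addacbaccdcc'
  #8 SA[8]=22  'baccdcc'
  #9 SA[9]=0  'bbcdbdacdacabcaacaddacbaccdcc'
  #10 SA[10]=12  'bcaacaddacbaccdcc'
  #11 SA[11]=1  'bcdbdacdacabcaacaddacbaccdcc'
  #12 SA[12]=4  'bdacdacabcaacaddacbaccdcc'
  #13 SA[13]=28  'c'
  #14 SA[14]=13  'caacaddacbaccdcc'
  #15 SA[15]=10  'cabcaacaddacbaccdcc'
  #16 SA[16]=16  'caddacbaccdcc'
  #17 SA[17]=21  'cbaccdcc'
  #18 SA[18]=27  'cc'
  #19 SA[19]=24  'ccdcc'
  #20 SA[20]=7  'cdacabcaacaddacbaccdcc'
  #21 SA[21]=2  'cdbdacdacabcaacaddacbaccdcc'
  #22 SA[22]=25  'cdcc'
  #23 SA[23]=8  'dacabcaacaddacbaccdcc'
  #24 SA[24]=19  'dacbaccdcc'
  #25 SA[25]=5  'dacdacabcaacaddacbaccdcc'
  #26 SA[26]=3  'dbdacdacabcaacaddacbaccdcc'
  #27 SA[27]=26  'dcc'
  #28 SA[28]=18  'ddacbaccdcc'

SA = [14, 11, 9, 15, 20, 23, 6, 17, 22, 0, 12, 1, 4, 28, 13, 10, 16, 21, 27, 24, 7, 2, 25, 8, 19, 5, 3, 26, 18]
i: (SA[i-1],SA[i]) lcp shared
  1: (14,11) 1 'a'
  2: (11,9) 1 'a'
  3: (9,15) 3 'aca'
  4: (15,20) 2 'ac'
  5: (20,23) 2 'ac'
  6: (23,6) 2 'ac'
  7: (6,17) 1 'a'
  8: (17,22) 0 ''
  9: (22,0) 1 'b'
  10: (0,12) 1 'b'
  11: (12,1) 2 'bc'
  12: (1,4) 1 'b'
  13: (4,28) 0 ''
  14: (28,13) 1 'c'
  15: (13,10) 2 'ca'
  16: (10,16) 2 'ca'
  17: (16,21) 1 'c'
  18: (21,27) 1 'c'
  19: (27,24) 2 'cc'
  20: (24,7) 1 'c'
  21: (7,2) 2 'cd'
  22: (2,25) 2 'cd'
  23: (25,8) 0 ''
  24: (8,19) 3 'dac'
  25: (19,5) 3 'dac'
  26: (5,3) 1 'd'
  27: (3,26) 1 'd'
  28: (26,18) 1 'd'

[0, 1, 1, 3, 2, 2, 2, 1, 0, 1, 1, 2, 1, 0, 1, 2, 2, 1, 1, 2, 1, 2, 2, 0, 3, 3, 1, 1, 1]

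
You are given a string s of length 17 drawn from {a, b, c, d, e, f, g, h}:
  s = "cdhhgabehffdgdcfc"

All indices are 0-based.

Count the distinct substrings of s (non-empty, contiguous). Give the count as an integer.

144

rank | idx | suffix
   0 |   5 | abehffdgdcfc
   1 |   6 | behffdgdcfc
   2 |  16 | c
   3 |   0 | cdhhgabehffdgdcfc
   4 |  14 | cfc
   5 |  13 | dcfc
   6 |  11 | dgdcfc
   7 |   1 | dhhgabehffdgdcfc
   8 |   7 | ehffdgdcfc
   9 |  15 | fc
  10 |  10 | fdgdcfc
  11 |   9 | ffdgdcfc
  12 |   4 | gabehffdgdcfc
  13 |  12 | gdcfc
  14 |   8 | hffdgdcfc
  15 |   3 | hgabehffdgdcfc
  16 |   2 | hhgabehffdgdcfc

SA = [5, 6, 16, 0, 14, 13, 11, 1, 7, 15, 10, 9, 4, 12, 8, 3, 2]
rank  pair      lcp
   1  s[5:],s[6:]  0  ''
   2  s[6:],s[16:]  0  ''
   3  s[16:],s[0:]  1  'c'
   4  s[0:],s[14:]  1  'c'
   5  s[14:],s[13:]  0  ''
   6  s[13:],s[11:]  1  'd'
   7  s[11:],s[1:]  1  'd'
   8  s[1:],s[7:]  0  ''
   9  s[7:],s[15:]  0  ''
  10  s[15:],s[10:]  1  'f'
  11  s[10:],s[9:]  1  'f'
  12  s[9:],s[4:]  0  ''
  13  s[4:],s[12:]  1  'g'
  14  s[12:],s[8:]  0  ''
  15  s[8:],s[3:]  1  'h'
  16  s[3:],s[2:]  1  'h'

n(n+1)/2 = 17·18/2 = 153
Σ LCP = 0 + 0 + 0 + 1 + 1 + 0 + 1 + 1 + 0 + 0 + 1 + 1 + 0 + 1 + 0 + 1 + 1 = 9
distinct = 153 − 9 = 144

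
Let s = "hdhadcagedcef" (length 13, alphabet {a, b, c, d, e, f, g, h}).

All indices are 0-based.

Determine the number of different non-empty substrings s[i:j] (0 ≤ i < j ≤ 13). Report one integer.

84

rank | idx | suffix
   0 |   3 | adcagedcef
   1 |   6 | agedcef
   2 |   5 | cagedcef
   3 |  10 | cef
   4 |   4 | dcagedcef
   5 |   9 | dcef
   6 |   1 | dhadcagedcef
   7 |   8 | edcef
   8 |  11 | ef
   9 |  12 | f
  10 |   7 | gedcef
  11 |   2 | hadcagedcef
  12 |   0 | hdhadcagedcef

SA = [3, 6, 5, 10, 4, 9, 1, 8, 11, 12, 7, 2, 0]
rank  pair      lcp
   1  s[3:],s[6:]  1  'a'
   2  s[6:],s[5:]  0  ''
   3  s[5:],s[10:]  1  'c'
   4  s[10:],s[4:]  0  ''
   5  s[4:],s[9:]  2  'dc'
   6  s[9:],s[1:]  1  'd'
   7  s[1:],s[8:]  0  ''
   8  s[8:],s[11:]  1  'e'
   9  s[11:],s[12:]  0  ''
  10  s[12:],s[7:]  0  ''
  11  s[7:],s[2:]  0  ''
  12  s[2:],s[0:]  1  'h'

n(n+1)/2 = 13·14/2 = 91
Σ LCP = 0 + 1 + 0 + 1 + 0 + 2 + 1 + 0 + 1 + 0 + 0 + 0 + 1 = 7
distinct = 91 − 7 = 84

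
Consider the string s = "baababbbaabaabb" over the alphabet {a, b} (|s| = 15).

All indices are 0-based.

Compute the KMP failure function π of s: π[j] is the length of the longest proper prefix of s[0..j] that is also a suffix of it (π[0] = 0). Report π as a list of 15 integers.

π[0] = 0
j=1 s[j]='a': π[1]=0 (border '')
j=2 s[j]='a': π[2]=0 (border '')
j=3 s[j]='b': π[3]=1 (border 'b')
j=4 s[j]='a': π[4]=2 (border 'ba')
j=5 s[j]='b': k: 2→0; π[5]=1 (border 'b')
j=6 s[j]='b': k: 1→0; π[6]=1 (border 'b')
j=7 s[j]='b': k: 1→0; π[7]=1 (border 'b')
j=8 s[j]='a': π[8]=2 (border 'ba')
j=9 s[j]='a': π[9]=3 (border 'baa')
j=10 s[j]='b': π[10]=4 (border 'baab')
j=11 s[j]='a': π[11]=5 (border 'baaba')
j=12 s[j]='a': k: 5→2; π[12]=3 (border 'baa')
j=13 s[j]='b': π[13]=4 (border 'baab')
j=14 s[j]='b': k: 4→1→0; π[14]=1 (border 'b')

[0, 0, 0, 1, 2, 1, 1, 1, 2, 3, 4, 5, 3, 4, 1]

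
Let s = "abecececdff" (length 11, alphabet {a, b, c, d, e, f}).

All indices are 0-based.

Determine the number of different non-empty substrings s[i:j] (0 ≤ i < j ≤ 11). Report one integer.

rank→(start, suffix):
  0 → (0, 'abecececdff')
  1 → (1, 'becececdff')
  2 → (7, 'cdff')
  3 → (5, 'cecdff')
  4 → (3, 'cececdff')
  5 → (8, 'dff')
  6 → (6, 'ecdff')
  7 → (4, 'ececdff')
  8 → (2, 'ecececdff')
  9 → (10, 'f')
  10 → (9, 'ff')

SA = [0, 1, 7, 5, 3, 8, 6, 4, 2, 10, 9]
i: (SA[i-1],SA[i]) lcp shared
  1: (0,1) 0 ''
  2: (1,7) 0 ''
  3: (7,5) 1 'c'
  4: (5,3) 3 'cec'
  5: (3,8) 0 ''
  6: (8,6) 0 ''
  7: (6,4) 2 'ec'
  8: (4,2) 4 'ecec'
  9: (2,10) 0 ''
  10: (10,9) 1 'f'

n(n+1)/2 = 11·12/2 = 66
Σ LCP = 0 + 0 + 0 + 1 + 3 + 0 + 0 + 2 + 4 + 0 + 1 = 11
distinct = 66 − 11 = 55

55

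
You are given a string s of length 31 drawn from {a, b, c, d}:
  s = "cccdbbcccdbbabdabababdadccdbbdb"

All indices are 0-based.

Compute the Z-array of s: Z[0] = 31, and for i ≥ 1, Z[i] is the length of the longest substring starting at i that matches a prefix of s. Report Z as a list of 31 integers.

[31, 2, 1, 0, 0, 0, 6, 2, 1, 0, 0, 0, 0, 0, 0, 0, 0, 0, 0, 0, 0, 0, 0, 0, 2, 1, 0, 0, 0, 0, 0]

Z[0]=31
i=1: fresh scan; Z[1]=2 scan→box=[1,3)
i=2: min(r-i=1, Z[1]=2)=1; Z[2]=1
i=3: fresh scan; Z[3]=0
i=4: fresh scan; Z[4]=0
i=5: fresh scan; Z[5]=0
i=6: fresh scan; Z[6]=6 scan→box=[6,12)
i=7: min(r-i=5, Z[1]=2)=2; Z[7]=2
i=8: min(r-i=4, Z[2]=1)=1; Z[8]=1
i=9: min(r-i=3, Z[3]=0)=0; Z[9]=0
i=10: min(r-i=2, Z[4]=0)=0; Z[10]=0
i=11: min(r-i=1, Z[5]=0)=0; Z[11]=0
i=12: fresh scan; Z[12]=0
i=13: fresh scan; Z[13]=0
i=14: fresh scan; Z[14]=0
i=15: fresh scan; Z[15]=0
i=16: fresh scan; Z[16]=0
i=17: fresh scan; Z[17]=0
i=18: fresh scan; Z[18]=0
i=19: fresh scan; Z[19]=0
i=20: fresh scan; Z[20]=0
i=21: fresh scan; Z[21]=0
i=22: fresh scan; Z[22]=0
i=23: fresh scan; Z[23]=0
i=24: fresh scan; Z[24]=2 scan→box=[24,26)
i=25: min(r-i=1, Z[1]=2)=1; Z[25]=1
i=26: fresh scan; Z[26]=0
i=27: fresh scan; Z[27]=0
i=28: fresh scan; Z[28]=0
i=29: fresh scan; Z[29]=0
i=30: fresh scan; Z[30]=0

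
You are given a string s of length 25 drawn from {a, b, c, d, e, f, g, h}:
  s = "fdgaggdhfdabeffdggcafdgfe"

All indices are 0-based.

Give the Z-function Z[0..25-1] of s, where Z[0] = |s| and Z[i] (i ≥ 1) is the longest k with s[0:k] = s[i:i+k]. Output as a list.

[25, 0, 0, 0, 0, 0, 0, 0, 2, 0, 0, 0, 0, 1, 3, 0, 0, 0, 0, 0, 3, 0, 0, 1, 0]

Z[0]=25
i=1: outside box; Z[1]=0
i=2: outside box; Z[2]=0
i=3: outside box; Z[3]=0
i=4: outside box; Z[4]=0
i=5: outside box; Z[5]=0
i=6: outside box; Z[6]=0
i=7: outside box; Z[7]=0
i=8: outside box; Z[8]=2 grow→box=[8,10)
i=9: min(r-i=1, Z[1]=0)=0; Z[9]=0
i=10: outside box; Z[10]=0
i=11: outside box; Z[11]=0
i=12: outside box; Z[12]=0
i=13: outside box; Z[13]=1 grow→box=[13,14)
i=14: outside box; Z[14]=3 grow→box=[14,17)
i=15: min(r-i=2, Z[1]=0)=0; Z[15]=0
i=16: min(r-i=1, Z[2]=0)=0; Z[16]=0
i=17: outside box; Z[17]=0
i=18: outside box; Z[18]=0
i=19: outside box; Z[19]=0
i=20: outside box; Z[20]=3 grow→box=[20,23)
i=21: min(r-i=2, Z[1]=0)=0; Z[21]=0
i=22: min(r-i=1, Z[2]=0)=0; Z[22]=0
i=23: outside box; Z[23]=1 grow→box=[23,24)
i=24: outside box; Z[24]=0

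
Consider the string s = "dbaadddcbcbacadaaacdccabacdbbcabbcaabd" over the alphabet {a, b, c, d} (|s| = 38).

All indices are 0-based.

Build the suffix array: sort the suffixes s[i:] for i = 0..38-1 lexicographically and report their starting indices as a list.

[15, 34, 16, 2, 22, 30, 35, 11, 24, 17, 13, 3, 1, 10, 23, 31, 27, 32, 28, 8, 36, 33, 21, 29, 12, 9, 7, 20, 25, 18, 37, 14, 0, 26, 6, 19, 5, 4]

rank | idx | suffix
   0 |  15 | aaacdccabacdbbcabbcaabd
   1 |  34 | aabd
   2 |  16 | aacdccabacdbbcabbcaabd
   3 |   2 | aadddcbcbacadaaacdccabacdbbcabbcaabd
   4 |  22 | abacdbbcabbcaabd
   5 |  30 | abbcaabd
   6 |  35 | abd
   7 |  11 | acadaaacdccabacdbbcabbcaabd
   8 |  24 | acdbbcabbcaabd
   9 |  17 | acdccabacdbbcabbcaabd
  10 |  13 | adaaacdccabacdbbcabbcaabd
  11 |   3 | adddcbcbacadaaacdccabacdbbcabbcaabd
  12 |   1 | baadddcbcbacadaaacdccabacdbbcabbcaabd
  13 |  10 | bacadaaacdccabacdbbcabbcaabd
  14 |  23 | bacdbbcabbcaabd
  15 |  31 | bbcaabd
  16 |  27 | bbcabbcaabd
  17 |  32 | bcaabd
  18 |  28 | bcabbcaabd
  19 |   8 | bcbacadaaacdccabacdbbcabbcaabd
  20 |  36 | bd
  21 |  33 | caabd
  22 |  21 | cabacdbbcabbcaabd
  23 |  29 | cabbcaabd
  24 |  12 | cadaaacdccabacdbbcabbcaabd
  25 |   9 | cbacadaaacdccabacdbbcabbcaabd
  26 |   7 | cbcbacadaaacdccabacdbbcabbcaabd
  27 |  20 | ccabacdbbcabbcaabd
  28 |  25 | cdbbcabbcaabd
  29 |  18 | cdccabacdbbcabbcaabd
  30 |  37 | d
  31 |  14 | daaacdccabacdbbcabbcaabd
  32 |   0 | dbaadddcbcbacadaaacdccabacdbbcabbcaabd
  33 |  26 | dbbcabbcaabd
  34 |   6 | dcbcbacadaaacdccabacdbbcabbcaabd
  35 |  19 | dccabacdbbcabbcaabd
  36 |   5 | ddcbcbacadaaacdccabacdbbcabbcaabd
  37 |   4 | dddcbcbacadaaacdccabacdbbcabbcaabd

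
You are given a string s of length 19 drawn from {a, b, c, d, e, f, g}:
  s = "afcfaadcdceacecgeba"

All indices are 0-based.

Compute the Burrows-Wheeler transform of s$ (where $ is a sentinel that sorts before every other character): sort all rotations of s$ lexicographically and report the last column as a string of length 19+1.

abfea$eddafeaccgccac

rank  rotation              last
    0  $afcfaadcdceacecgeba  a
    1  a$afcfaadcdceacecgeb  b
    2  aadcdceacecgeba$afcf  f
    3  acecgeba$afcfaadcdce  e
    4  adcdceacecgeba$afcfa  a
    5  afcfaadcdceacecgeba$  $
    6  ba$afcfaadcdceacecge  e
    7  cdceacecgeba$afcfaad  d
    8  ceacecgeba$afcfaadcd  d
    9  cecgeba$afcfaadcdcea  a
   10  cfaadcdceacecgeba$af  f
   11  cgeba$afcfaadcdceace  e
   12  dcdceacecgeba$afcfaa  a
   13  dceacecgeba$afcfaadc  c
   14  eacecgeba$afcfaadcdc  c
   15  eba$afcfaadcdceacecg  g
   16  ecgeba$afcfaadcdceac  c
   17  faadcdceacecgeba$afc  c
   18  fcfaadcdceacecgeba$a  a
   19  geba$afcfaadcdceacec  c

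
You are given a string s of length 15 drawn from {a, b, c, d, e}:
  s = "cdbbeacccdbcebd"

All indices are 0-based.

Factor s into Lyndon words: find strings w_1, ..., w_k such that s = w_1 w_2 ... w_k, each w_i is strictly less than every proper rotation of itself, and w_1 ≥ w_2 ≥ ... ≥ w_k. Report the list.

["cd", "bbe", "acccdbcebd"]

emit factor 1: 'cd' (i=0, period=2)
emit factor 2: 'bbe' (i=2, period=3)
emit factor 3: 'acccdbcebd' (i=5, period=10)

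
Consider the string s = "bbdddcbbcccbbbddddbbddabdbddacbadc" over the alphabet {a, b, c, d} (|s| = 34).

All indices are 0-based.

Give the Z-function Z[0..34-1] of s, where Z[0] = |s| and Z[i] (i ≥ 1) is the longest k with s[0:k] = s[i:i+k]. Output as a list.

Z[0]=34
i=1: fresh scan; Z[1]=1 grow→box=[1,2)
i=2: fresh scan; Z[2]=0
i=3: fresh scan; Z[3]=0
i=4: fresh scan; Z[4]=0
i=5: fresh scan; Z[5]=0
i=6: fresh scan; Z[6]=2 grow→box=[6,8)
i=7: min(r-i=1, Z[1]=1)=1; Z[7]=1
i=8: fresh scan; Z[8]=0
i=9: fresh scan; Z[9]=0
i=10: fresh scan; Z[10]=0
i=11: fresh scan; Z[11]=2 grow→box=[11,13)
i=12: min(r-i=1, Z[1]=1)=1; Z[12]=5 grow→box=[12,17)
i=13: min(r-i=4, Z[1]=1)=1; Z[13]=1
i=14: min(r-i=3, Z[2]=0)=0; Z[14]=0
i=15: min(r-i=2, Z[3]=0)=0; Z[15]=0
i=16: min(r-i=1, Z[4]=0)=0; Z[16]=0
i=17: fresh scan; Z[17]=0
i=18: fresh scan; Z[18]=4 grow→box=[18,22)
i=19: min(r-i=3, Z[1]=1)=1; Z[19]=1
i=20: min(r-i=2, Z[2]=0)=0; Z[20]=0
i=21: min(r-i=1, Z[3]=0)=0; Z[21]=0
i=22: fresh scan; Z[22]=0
i=23: fresh scan; Z[23]=1 grow→box=[23,24)
i=24: fresh scan; Z[24]=0
i=25: fresh scan; Z[25]=1 grow→box=[25,26)
i=26: fresh scan; Z[26]=0
i=27: fresh scan; Z[27]=0
i=28: fresh scan; Z[28]=0
i=29: fresh scan; Z[29]=0
i=30: fresh scan; Z[30]=1 grow→box=[30,31)
i=31: fresh scan; Z[31]=0
i=32: fresh scan; Z[32]=0
i=33: fresh scan; Z[33]=0

[34, 1, 0, 0, 0, 0, 2, 1, 0, 0, 0, 2, 5, 1, 0, 0, 0, 0, 4, 1, 0, 0, 0, 1, 0, 1, 0, 0, 0, 0, 1, 0, 0, 0]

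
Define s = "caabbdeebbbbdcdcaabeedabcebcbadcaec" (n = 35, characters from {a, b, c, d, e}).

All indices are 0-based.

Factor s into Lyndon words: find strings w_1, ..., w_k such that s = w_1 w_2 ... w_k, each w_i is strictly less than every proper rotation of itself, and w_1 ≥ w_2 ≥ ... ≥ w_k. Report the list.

emit factor 1: 'c' (i=0, period=1)
emit factor 2: 'aabbdeebbbbdcdcaabeedabcebcbadcaec' (i=1, period=34)

["c", "aabbdeebbbbdcdcaabeedabcebcbadcaec"]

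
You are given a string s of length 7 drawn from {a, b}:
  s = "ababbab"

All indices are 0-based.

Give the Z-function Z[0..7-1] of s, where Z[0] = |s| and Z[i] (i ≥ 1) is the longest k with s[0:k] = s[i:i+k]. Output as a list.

Z[0]=7
i=1: fresh scan; Z[1]=0
i=2: fresh scan; Z[2]=2 grow→box=[2,4)
i=3: min(r-i=1, Z[1]=0)=0; Z[3]=0
i=4: fresh scan; Z[4]=0
i=5: fresh scan; Z[5]=2 grow→box=[5,7)
i=6: min(r-i=1, Z[1]=0)=0; Z[6]=0

[7, 0, 2, 0, 0, 2, 0]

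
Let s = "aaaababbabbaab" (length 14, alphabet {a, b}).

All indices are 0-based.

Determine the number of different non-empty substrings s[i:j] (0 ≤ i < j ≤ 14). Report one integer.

76

rank→(start, suffix):
  0 → (0, 'aaaababbabbaab')
  1 → (1, 'aaababbabbaab')
  2 → (11, 'aab')
  3 → (2, 'aababbabbaab')
  4 → (12, 'ab')
  5 → (3, 'ababbabbaab')
  6 → (8, 'abbaab')
  7 → (5, 'abbabbaab')
  8 → (13, 'b')
  9 → (10, 'baab')
  10 → (7, 'babbaab')
  11 → (4, 'babbabbaab')
  12 → (9, 'bbaab')
  13 → (6, 'bbabbaab')

SA = [0, 1, 11, 2, 12, 3, 8, 5, 13, 10, 7, 4, 9, 6]
rank  pair      lcp
   1  s[0:],s[1:]  3  'aaa'
   2  s[1:],s[11:]  2  'aa'
   3  s[11:],s[2:]  3  'aab'
   4  s[2:],s[12:]  1  'a'
   5  s[12:],s[3:]  2  'ab'
   6  s[3:],s[8:]  2  'ab'
   7  s[8:],s[5:]  4  'abba'
   8  s[5:],s[13:]  0  ''
   9  s[13:],s[10:]  1  'b'
  10  s[10:],s[7:]  2  'ba'
  11  s[7:],s[4:]  5  'babba'
  12  s[4:],s[9:]  1  'b'
  13  s[9:],s[6:]  3  'bba'

n(n+1)/2 = 14·15/2 = 105
Σ LCP = 0 + 3 + 2 + 3 + 1 + 2 + 2 + 4 + 0 + 1 + 2 + 5 + 1 + 3 = 29
distinct = 105 − 29 = 76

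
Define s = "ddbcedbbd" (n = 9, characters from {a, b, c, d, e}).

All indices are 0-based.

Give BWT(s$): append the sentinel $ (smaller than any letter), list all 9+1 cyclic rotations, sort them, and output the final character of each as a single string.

rank  rotation    last
    0  $ddbcedbbd  d
    1  bbd$ddbced  d
    2  bcedbbd$dd  d
    3  bd$ddbcedb  b
    4  cedbbd$ddb  b
    5  d$ddbcedbb  b
    6  dbbd$ddbce  e
    7  dbcedbbd$d  d
    8  ddbcedbbd$  $
    9  edbbd$ddbc  c

dddbbbed$c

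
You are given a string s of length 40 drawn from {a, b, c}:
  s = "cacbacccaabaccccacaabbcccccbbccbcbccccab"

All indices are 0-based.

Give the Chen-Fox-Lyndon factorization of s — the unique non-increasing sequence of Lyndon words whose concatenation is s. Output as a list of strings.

["c", "acbaccc", "aabaccccacaabbcccccbbccbcbccccab"]

emit factor 1: 'c' (i=0, period=1)
emit factor 2: 'acbaccc' (i=1, period=7)
emit factor 3: 'aabaccccacaabbcccccbbccbcbccccab' (i=8, period=32)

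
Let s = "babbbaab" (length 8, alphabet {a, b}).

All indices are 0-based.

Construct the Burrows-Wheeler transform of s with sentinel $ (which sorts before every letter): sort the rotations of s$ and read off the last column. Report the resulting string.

rank  rotation   last
    0  $babbbaab  b
    1  aab$babbb  b
    2  ab$babbba  a
    3  abbbaab$b  b
    4  b$babbbaa  a
    5  baab$babb  b
    6  babbbaab$  $
    7  bbaab$bab  b
    8  bbbaab$ba  a

bbabab$ba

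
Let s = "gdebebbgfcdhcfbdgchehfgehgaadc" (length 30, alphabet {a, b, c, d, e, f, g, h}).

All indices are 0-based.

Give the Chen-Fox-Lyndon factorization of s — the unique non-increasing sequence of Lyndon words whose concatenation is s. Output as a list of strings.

["g", "de", "be", "bbgfcdhcfbdgchehfgehg", "aadc"]

emit factor 1: 'g' (i=0, period=1)
emit factor 2: 'de' (i=1, period=2)
emit factor 3: 'be' (i=3, period=2)
emit factor 4: 'bbgfcdhcfbdgchehfgehg' (i=5, period=21)
emit factor 5: 'aadc' (i=26, period=4)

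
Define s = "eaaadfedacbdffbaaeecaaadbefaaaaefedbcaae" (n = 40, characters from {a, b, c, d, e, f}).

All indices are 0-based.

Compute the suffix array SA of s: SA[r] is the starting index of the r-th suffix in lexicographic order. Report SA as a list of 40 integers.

rank | idx | suffix
   0 |  27 | aaaaefedbcaae
   1 |  20 | aaadbefaaaaefedbcaae
   2 |   1 | aaadfedacbdffbaaeecaaadbefaaaaefedbcaae
   3 |  28 | aaaefedbcaae
   4 |  21 | aadbefaaaaefedbcaae
   5 |   2 | aadfedacbdffbaaeecaaadbefaaaaefedbcaae
   6 |  37 | aae
   7 |  15 | aaeecaaadbefaaaaefedbcaae
   8 |  29 | aaefedbcaae
   9 |   8 | acbdffbaaeecaaadbefaaaaefedbcaae
  10 |  22 | adbefaaaaefedbcaae
  11 |   3 | adfedacbdffbaaeecaaadbefaaaaefedbcaae
  12 |  38 | ae
  13 |  16 | aeecaaadbefaaaaefedbcaae
  14 |  30 | aefedbcaae
  15 |  14 | baaeecaaadbefaaaaefedbcaae
  16 |  35 | bcaae
  17 |  10 | bdffbaaeecaaadbefaaaaefedbcaae
  18 |  24 | befaaaaefedbcaae
  19 |  19 | caaadbefaaaaefedbcaae
  20 |  36 | caae
  21 |   9 | cbdffbaaeecaaadbefaaaaefedbcaae
  22 |   7 | dacbdffbaaeecaaadbefaaaaefedbcaae
  23 |  34 | dbcaae
  24 |  23 | dbefaaaaefedbcaae
  25 |   4 | dfedacbdffbaaeecaaadbefaaaaefedbcaae
  26 |  11 | dffbaaeecaaadbefaaaaefedbcaae
  27 |  39 | e
  28 |   0 | eaaadfedacbdffbaaeecaaadbefaaaaefedbcaae
  29 |  18 | ecaaadbefaaaaefedbcaae
  30 |   6 | edacbdffbaaeecaaadbefaaaaefedbcaae
  31 |  33 | edbcaae
  32 |  17 | eecaaadbefaaaaefedbcaae
  33 |  25 | efaaaaefedbcaae
  34 |  31 | efedbcaae
  35 |  26 | faaaaefedbcaae
  36 |  13 | fbaaeecaaadbefaaaaefedbcaae
  37 |   5 | fedacbdffbaaeecaaadbefaaaaefedbcaae
  38 |  32 | fedbcaae
  39 |  12 | ffbaaeecaaadbefaaaaefedbcaae

[27, 20, 1, 28, 21, 2, 37, 15, 29, 8, 22, 3, 38, 16, 30, 14, 35, 10, 24, 19, 36, 9, 7, 34, 23, 4, 11, 39, 0, 18, 6, 33, 17, 25, 31, 26, 13, 5, 32, 12]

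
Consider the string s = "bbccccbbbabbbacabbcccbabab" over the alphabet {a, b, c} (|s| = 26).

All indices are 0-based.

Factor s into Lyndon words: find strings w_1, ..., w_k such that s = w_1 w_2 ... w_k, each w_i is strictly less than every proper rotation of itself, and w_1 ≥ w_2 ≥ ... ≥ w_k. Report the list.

emit factor 1: 'bbcccc' (i=0, period=6)
emit factor 2: 'b' (i=6, period=1)
emit factor 3: 'b' (i=7, period=1)
emit factor 4: 'b' (i=8, period=1)
emit factor 5: 'abbbacabbcccb' (i=9, period=13)
emit factor 6: 'ab' (i=22, period=2)
emit factor 7: 'ab' (i=24, period=2)

["bbcccc", "b", "b", "b", "abbbacabbcccb", "ab", "ab"]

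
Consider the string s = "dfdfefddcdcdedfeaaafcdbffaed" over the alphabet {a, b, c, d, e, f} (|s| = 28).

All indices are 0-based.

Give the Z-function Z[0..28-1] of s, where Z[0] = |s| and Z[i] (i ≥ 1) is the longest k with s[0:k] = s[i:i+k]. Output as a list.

Z[0]=28
i=1: fresh scan; Z[1]=0
i=2: fresh scan; Z[2]=2 extend→box=[2,4)
i=3: min(r-i=1, Z[1]=0)=0; Z[3]=0
i=4: fresh scan; Z[4]=0
i=5: fresh scan; Z[5]=0
i=6: fresh scan; Z[6]=1 extend→box=[6,7)
i=7: fresh scan; Z[7]=1 extend→box=[7,8)
i=8: fresh scan; Z[8]=0
i=9: fresh scan; Z[9]=1 extend→box=[9,10)
i=10: fresh scan; Z[10]=0
i=11: fresh scan; Z[11]=1 extend→box=[11,12)
i=12: fresh scan; Z[12]=0
i=13: fresh scan; Z[13]=2 extend→box=[13,15)
i=14: min(r-i=1, Z[1]=0)=0; Z[14]=0
i=15: fresh scan; Z[15]=0
i=16: fresh scan; Z[16]=0
i=17: fresh scan; Z[17]=0
i=18: fresh scan; Z[18]=0
i=19: fresh scan; Z[19]=0
i=20: fresh scan; Z[20]=0
i=21: fresh scan; Z[21]=1 extend→box=[21,22)
i=22: fresh scan; Z[22]=0
i=23: fresh scan; Z[23]=0
i=24: fresh scan; Z[24]=0
i=25: fresh scan; Z[25]=0
i=26: fresh scan; Z[26]=0
i=27: fresh scan; Z[27]=1 extend→box=[27,28)

[28, 0, 2, 0, 0, 0, 1, 1, 0, 1, 0, 1, 0, 2, 0, 0, 0, 0, 0, 0, 0, 1, 0, 0, 0, 0, 0, 1]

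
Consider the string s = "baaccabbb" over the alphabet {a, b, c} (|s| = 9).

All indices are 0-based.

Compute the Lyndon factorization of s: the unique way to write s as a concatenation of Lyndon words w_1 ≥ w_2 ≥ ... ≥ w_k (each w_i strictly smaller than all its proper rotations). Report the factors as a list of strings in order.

["b", "aaccabbb"]

emit factor 1: 'b' (i=0, period=1)
emit factor 2: 'aaccabbb' (i=1, period=8)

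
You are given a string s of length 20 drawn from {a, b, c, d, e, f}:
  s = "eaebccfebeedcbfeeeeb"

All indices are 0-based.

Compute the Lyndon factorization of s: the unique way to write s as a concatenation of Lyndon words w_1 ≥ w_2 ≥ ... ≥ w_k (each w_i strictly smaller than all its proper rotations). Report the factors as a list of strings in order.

["e", "aebccfebeedcbfeeeeb"]

emit factor 1: 'e' (i=0, period=1)
emit factor 2: 'aebccfebeedcbfeeeeb' (i=1, period=19)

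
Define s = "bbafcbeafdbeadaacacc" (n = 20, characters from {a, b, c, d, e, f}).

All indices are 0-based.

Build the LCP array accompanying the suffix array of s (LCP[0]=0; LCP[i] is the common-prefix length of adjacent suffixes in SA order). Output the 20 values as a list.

[0, 1, 2, 1, 1, 2, 0, 1, 1, 3, 0, 1, 1, 1, 0, 1, 0, 2, 0, 1]

sorted suffixes:
  #0 SA[0]=14  'aacacc'
  #1 SA[1]=15  'acacc'
  #2 SA[2]=17  'acc'
  #3 SA[3]=12  'adaacacc'
  #4 SA[4]=2  'afcbeafdbeadaacacc'
  #5 SA[5]=7  'afdbeadaacacc'
  #6 SA[6]=1  'bafcbeafdbeadaacacc'
  #7 SA[7]=0  'bbafcbeafdbeadaacacc'
  #8 SA[8]=10  'beadaacacc'
  #9 SA[9]=5  'beafdbeadaacacc'
  #10 SA[10]=19  'c'
  #11 SA[11]=16  'cacc'
  #12 SA[12]=4  'cbeafdbeadaacacc'
  #13 SA[13]=18  'cc'
  #14 SA[14]=13  'daacacc'
  #15 SA[15]=9  'dbeadaacacc'
  #16 SA[16]=11  'eadaacacc'
  #17 SA[17]=6  'eafdbeadaacacc'
  #18 SA[18]=3  'fcbeafdbeadaacacc'
  #19 SA[19]=8  'fdbeadaacacc'

SA = [14, 15, 17, 12, 2, 7, 1, 0, 10, 5, 19, 16, 4, 18, 13, 9, 11, 6, 3, 8]
i: (SA[i-1],SA[i]) lcp shared
  1: (14,15) 1 'a'
  2: (15,17) 2 'ac'
  3: (17,12) 1 'a'
  4: (12,2) 1 'a'
  5: (2,7) 2 'af'
  6: (7,1) 0 ''
  7: (1,0) 1 'b'
  8: (0,10) 1 'b'
  9: (10,5) 3 'bea'
  10: (5,19) 0 ''
  11: (19,16) 1 'c'
  12: (16,4) 1 'c'
  13: (4,18) 1 'c'
  14: (18,13) 0 ''
  15: (13,9) 1 'd'
  16: (9,11) 0 ''
  17: (11,6) 2 'ea'
  18: (6,3) 0 ''
  19: (3,8) 1 'f'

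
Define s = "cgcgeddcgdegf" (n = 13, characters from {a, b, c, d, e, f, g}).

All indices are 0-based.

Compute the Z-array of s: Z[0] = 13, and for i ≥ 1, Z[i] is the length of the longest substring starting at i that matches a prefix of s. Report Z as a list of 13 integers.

[13, 0, 2, 0, 0, 0, 0, 2, 0, 0, 0, 0, 0]

Z[0]=13
i=1: i≥r, start 0; Z[1]=0
i=2: i≥r, start 0; Z[2]=2 grow→box=[2,4)
i=3: min(r-i=1, Z[1]=0)=0; Z[3]=0
i=4: i≥r, start 0; Z[4]=0
i=5: i≥r, start 0; Z[5]=0
i=6: i≥r, start 0; Z[6]=0
i=7: i≥r, start 0; Z[7]=2 grow→box=[7,9)
i=8: min(r-i=1, Z[1]=0)=0; Z[8]=0
i=9: i≥r, start 0; Z[9]=0
i=10: i≥r, start 0; Z[10]=0
i=11: i≥r, start 0; Z[11]=0
i=12: i≥r, start 0; Z[12]=0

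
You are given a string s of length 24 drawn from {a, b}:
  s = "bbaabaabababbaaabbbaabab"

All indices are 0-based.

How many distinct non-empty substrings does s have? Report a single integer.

231

rank→(start, suffix):
  0 → (13, 'aaabbbaabab')
  1 → (2, 'aabaabababbaaabbbaabab')
  2 → (19, 'aabab')
  3 → (5, 'aabababbaaabbbaabab')
  4 → (14, 'aabbbaabab')
  5 → (22, 'ab')
  6 → (3, 'abaabababbaaabbbaabab')
  7 → (20, 'abab')
  8 → (6, 'abababbaaabbbaabab')
  9 → (8, 'ababbaaabbbaabab')
  10 → (10, 'abbaaabbbaabab')
  11 → (15, 'abbbaabab')
  12 → (23, 'b')
  13 → (12, 'baaabbbaabab')
  14 → (1, 'baabaabababbaaabbbaabab')
  15 → (18, 'baabab')
  16 → (4, 'baabababbaaabbbaabab')
  17 → (21, 'bab')
  18 → (7, 'bababbaaabbbaabab')
  19 → (9, 'babbaaabbbaabab')
  20 → (11, 'bbaaabbbaabab')
  21 → (0, 'bbaabaabababbaaabbbaabab')
  22 → (17, 'bbaabab')
  23 → (16, 'bbbaabab')

SA = [13, 2, 19, 5, 14, 22, 3, 20, 6, 8, 10, 15, 23, 12, 1, 18, 4, 21, 7, 9, 11, 0, 17, 16]
rank  pair      lcp
   1  s[13:],s[2:]  2  'aa'
   2  s[2:],s[19:]  4  'aaba'
   3  s[19:],s[5:]  5  'aabab'
   4  s[5:],s[14:]  3  'aab'
   5  s[14:],s[22:]  1  'a'
   6  s[22:],s[3:]  2  'ab'
   7  s[3:],s[20:]  3  'aba'
   8  s[20:],s[6:]  4  'abab'
   9  s[6:],s[8:]  4  'abab'
  10  s[8:],s[10:]  2  'ab'
  11  s[10:],s[15:]  3  'abb'
  12  s[15:],s[23:]  0  ''
  13  s[23:],s[12:]  1  'b'
  14  s[12:],s[1:]  3  'baa'
  15  s[1:],s[18:]  5  'baaba'
  16  s[18:],s[4:]  6  'baabab'
  17  s[4:],s[21:]  2  'ba'
  18  s[21:],s[7:]  3  'bab'
  19  s[7:],s[9:]  3  'bab'
  20  s[9:],s[11:]  1  'b'
  21  s[11:],s[0:]  4  'bbaa'
  22  s[0:],s[17:]  6  'bbaaba'
  23  s[17:],s[16:]  2  'bb'

n(n+1)/2 = 24·25/2 = 300
Σ LCP = 0 + 2 + 4 + 5 + 3 + 1 + 2 + 3 + 4 + 4 + 2 + 3 + 0 + 1 + 3 + 5 + 6 + 2 + 3 + 3 + 1 + 4 + 6 + 2 = 69
distinct = 300 − 69 = 231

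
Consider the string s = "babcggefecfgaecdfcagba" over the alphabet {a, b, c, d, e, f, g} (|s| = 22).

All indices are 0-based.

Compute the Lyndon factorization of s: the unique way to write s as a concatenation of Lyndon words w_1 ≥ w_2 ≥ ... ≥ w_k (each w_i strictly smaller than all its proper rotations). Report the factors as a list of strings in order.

emit factor 1: 'b' (i=0, period=1)
emit factor 2: 'abcggefecfgaecdfcagb' (i=1, period=20)
emit factor 3: 'a' (i=21, period=1)

["b", "abcggefecfgaecdfcagb", "a"]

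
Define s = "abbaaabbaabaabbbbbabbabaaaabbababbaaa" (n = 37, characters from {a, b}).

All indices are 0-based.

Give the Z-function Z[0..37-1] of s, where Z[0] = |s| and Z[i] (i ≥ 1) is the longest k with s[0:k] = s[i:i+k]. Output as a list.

[37, 0, 0, 1, 1, 5, 0, 0, 1, 2, 0, 1, 3, 0, 0, 0, 0, 0, 4, 0, 0, 2, 0, 1, 1, 1, 4, 0, 0, 2, 0, 6, 0, 0, 1, 1, 1]

Z[0]=37
i=1: fresh scan; Z[1]=0
i=2: fresh scan; Z[2]=0
i=3: fresh scan; Z[3]=1 extend→box=[3,4)
i=4: fresh scan; Z[4]=1 extend→box=[4,5)
i=5: fresh scan; Z[5]=5 extend→box=[5,10)
i=6: min(r-i=4, Z[1]=0)=0; Z[6]=0
i=7: min(r-i=3, Z[2]=0)=0; Z[7]=0
i=8: min(r-i=2, Z[3]=1)=1; Z[8]=1
i=9: min(r-i=1, Z[4]=1)=1; Z[9]=2 extend→box=[9,11)
i=10: min(r-i=1, Z[1]=0)=0; Z[10]=0
i=11: fresh scan; Z[11]=1 extend→box=[11,12)
i=12: fresh scan; Z[12]=3 extend→box=[12,15)
i=13: min(r-i=2, Z[1]=0)=0; Z[13]=0
i=14: min(r-i=1, Z[2]=0)=0; Z[14]=0
i=15: fresh scan; Z[15]=0
i=16: fresh scan; Z[16]=0
i=17: fresh scan; Z[17]=0
i=18: fresh scan; Z[18]=4 extend→box=[18,22)
i=19: min(r-i=3, Z[1]=0)=0; Z[19]=0
i=20: min(r-i=2, Z[2]=0)=0; Z[20]=0
i=21: min(r-i=1, Z[3]=1)=1; Z[21]=2 extend→box=[21,23)
i=22: min(r-i=1, Z[1]=0)=0; Z[22]=0
i=23: fresh scan; Z[23]=1 extend→box=[23,24)
i=24: fresh scan; Z[24]=1 extend→box=[24,25)
i=25: fresh scan; Z[25]=1 extend→box=[25,26)
i=26: fresh scan; Z[26]=4 extend→box=[26,30)
i=27: min(r-i=3, Z[1]=0)=0; Z[27]=0
i=28: min(r-i=2, Z[2]=0)=0; Z[28]=0
i=29: min(r-i=1, Z[3]=1)=1; Z[29]=2 extend→box=[29,31)
i=30: min(r-i=1, Z[1]=0)=0; Z[30]=0
i=31: fresh scan; Z[31]=6 extend→box=[31,37)
i=32: min(r-i=5, Z[1]=0)=0; Z[32]=0
i=33: min(r-i=4, Z[2]=0)=0; Z[33]=0
i=34: min(r-i=3, Z[3]=1)=1; Z[34]=1
i=35: min(r-i=2, Z[4]=1)=1; Z[35]=1
i=36: min(r-i=1, Z[5]=5)=1; Z[36]=1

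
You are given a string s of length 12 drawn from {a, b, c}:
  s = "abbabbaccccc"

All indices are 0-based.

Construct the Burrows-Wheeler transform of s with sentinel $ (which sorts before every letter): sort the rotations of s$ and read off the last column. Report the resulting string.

c$bbbbaacccca

rank  rotation       last
    0  $abbabbaccccc  c
    1  abbabbaccccc$  $
    2  abbaccccc$abb  b
    3  accccc$abbabb  b
    4  babbaccccc$ab  b
    5  baccccc$abbab  b
    6  bbabbaccccc$a  a
    7  bbaccccc$abba  a
    8  c$abbabbacccc  c
    9  cc$abbabbaccc  c
   10  ccc$abbabbacc  c
   11  cccc$abbabbac  c
   12  ccccc$abbabba  a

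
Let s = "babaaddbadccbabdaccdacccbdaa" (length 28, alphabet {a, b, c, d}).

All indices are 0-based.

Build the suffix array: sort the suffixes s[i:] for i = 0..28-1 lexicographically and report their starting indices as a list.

rank→(start, suffix):
  0 → (27, 'a')
  1 → (26, 'aa')
  2 → (3, 'aaddbadccbabdaccdacccbdaa')
  3 → (1, 'abaaddbadccbabdaccdacccbdaa')
  4 → (13, 'abdaccdacccbdaa')
  5 → (20, 'acccbdaa')
  6 → (16, 'accdacccbdaa')
  7 → (8, 'adccbabdaccdacccbdaa')
  8 → (4, 'addbadccbabdaccdacccbdaa')
  9 → (2, 'baaddbadccbabdaccdacccbdaa')
  10 → (0, 'babaaddbadccbabdaccdacccbdaa')
  11 → (12, 'babdaccdacccbdaa')
  12 → (7, 'badccbabdaccdacccbdaa')
  13 → (24, 'bdaa')
  14 → (14, 'bdaccdacccbdaa')
  15 → (11, 'cbabdaccdacccbdaa')
  16 → (23, 'cbdaa')
  17 → (10, 'ccbabdaccdacccbdaa')
  18 → (22, 'ccbdaa')
  19 → (21, 'cccbdaa')
  20 → (17, 'ccdacccbdaa')
  21 → (18, 'cdacccbdaa')
  22 → (25, 'daa')
  23 → (19, 'dacccbdaa')
  24 → (15, 'daccdacccbdaa')
  25 → (6, 'dbadccbabdaccdacccbdaa')
  26 → (9, 'dccbabdaccdacccbdaa')
  27 → (5, 'ddbadccbabdaccdacccbdaa')

[27, 26, 3, 1, 13, 20, 16, 8, 4, 2, 0, 12, 7, 24, 14, 11, 23, 10, 22, 21, 17, 18, 25, 19, 15, 6, 9, 5]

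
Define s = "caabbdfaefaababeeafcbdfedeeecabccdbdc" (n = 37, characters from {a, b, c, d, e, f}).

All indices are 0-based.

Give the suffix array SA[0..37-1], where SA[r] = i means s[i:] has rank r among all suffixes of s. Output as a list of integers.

rank→(start, suffix):
  0 → (10, 'aababeeafcbdfedeeecabccdbdc')
  1 → (1, 'aabbdfaefaababeeafcbdfedeeecabccdbdc')
  2 → (11, 'ababeeafcbdfedeeecabccdbdc')
  3 → (2, 'abbdfaefaababeeafcbdfedeeecabccdbdc')
  4 → (29, 'abccdbdc')
  5 → (13, 'abeeafcbdfedeeecabccdbdc')
  6 → (7, 'aefaababeeafcbdfedeeecabccdbdc')
  7 → (17, 'afcbdfedeeecabccdbdc')
  8 → (12, 'babeeafcbdfedeeecabccdbdc')
  9 → (3, 'bbdfaefaababeeafcbdfedeeecabccdbdc')
  10 → (30, 'bccdbdc')
  11 → (34, 'bdc')
  12 → (4, 'bdfaefaababeeafcbdfedeeecabccdbdc')
  13 → (20, 'bdfedeeecabccdbdc')
  14 → (14, 'beeafcbdfedeeecabccdbdc')
  15 → (36, 'c')
  16 → (0, 'caabbdfaefaababeeafcbdfedeeecabccdbdc')
  17 → (28, 'cabccdbdc')
  18 → (19, 'cbdfedeeecabccdbdc')
  19 → (31, 'ccdbdc')
  20 → (32, 'cdbdc')
  21 → (33, 'dbdc')
  22 → (35, 'dc')
  23 → (24, 'deeecabccdbdc')
  24 → (5, 'dfaefaababeeafcbdfedeeecabccdbdc')
  25 → (21, 'dfedeeecabccdbdc')
  26 → (16, 'eafcbdfedeeecabccdbdc')
  27 → (27, 'ecabccdbdc')
  28 → (23, 'edeeecabccdbdc')
  29 → (15, 'eeafcbdfedeeecabccdbdc')
  30 → (26, 'eecabccdbdc')
  31 → (25, 'eeecabccdbdc')
  32 → (8, 'efaababeeafcbdfedeeecabccdbdc')
  33 → (9, 'faababeeafcbdfedeeecabccdbdc')
  34 → (6, 'faefaababeeafcbdfedeeecabccdbdc')
  35 → (18, 'fcbdfedeeecabccdbdc')
  36 → (22, 'fedeeecabccdbdc')

[10, 1, 11, 2, 29, 13, 7, 17, 12, 3, 30, 34, 4, 20, 14, 36, 0, 28, 19, 31, 32, 33, 35, 24, 5, 21, 16, 27, 23, 15, 26, 25, 8, 9, 6, 18, 22]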